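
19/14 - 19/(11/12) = -2983/154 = -19.37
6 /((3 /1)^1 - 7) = -3 /2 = -1.50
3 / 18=1 / 6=0.17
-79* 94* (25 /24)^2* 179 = -415391875 /288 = -1442332.90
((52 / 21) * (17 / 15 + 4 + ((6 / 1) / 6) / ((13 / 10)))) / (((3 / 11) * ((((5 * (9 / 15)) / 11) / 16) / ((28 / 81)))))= 35653376 / 32805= 1086.83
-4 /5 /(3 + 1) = -1 /5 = -0.20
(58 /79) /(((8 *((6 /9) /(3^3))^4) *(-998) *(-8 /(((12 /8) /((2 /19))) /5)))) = 88.14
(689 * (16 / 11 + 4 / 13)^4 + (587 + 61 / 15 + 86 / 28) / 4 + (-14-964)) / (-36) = -157126501206293 / 972708216480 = -161.54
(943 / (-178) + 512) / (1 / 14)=631351 / 89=7093.83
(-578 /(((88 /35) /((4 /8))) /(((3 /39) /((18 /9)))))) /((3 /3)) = -10115 /2288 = -4.42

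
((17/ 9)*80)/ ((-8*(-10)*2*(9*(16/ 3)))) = 17/ 864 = 0.02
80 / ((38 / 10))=400 / 19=21.05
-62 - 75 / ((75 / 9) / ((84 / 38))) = -1556 / 19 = -81.89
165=165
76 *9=684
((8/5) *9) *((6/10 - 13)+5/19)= -174.77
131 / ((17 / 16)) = 2096 / 17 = 123.29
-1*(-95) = 95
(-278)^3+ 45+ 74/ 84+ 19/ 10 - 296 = -2255946023/ 105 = -21485200.22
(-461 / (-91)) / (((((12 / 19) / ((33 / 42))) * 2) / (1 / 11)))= 0.29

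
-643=-643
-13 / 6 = -2.17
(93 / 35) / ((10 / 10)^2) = 93 / 35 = 2.66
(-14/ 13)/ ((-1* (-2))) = -7/ 13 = -0.54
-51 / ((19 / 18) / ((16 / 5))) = -14688 / 95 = -154.61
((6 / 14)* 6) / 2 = 1.29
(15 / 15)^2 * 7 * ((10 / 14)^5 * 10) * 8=104.12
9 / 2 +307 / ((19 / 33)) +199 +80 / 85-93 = 644.65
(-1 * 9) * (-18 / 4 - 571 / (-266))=2817 / 133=21.18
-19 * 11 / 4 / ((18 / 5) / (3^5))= -28215 / 8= -3526.88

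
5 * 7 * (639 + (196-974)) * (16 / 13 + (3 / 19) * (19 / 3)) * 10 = -1410850 / 13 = -108526.92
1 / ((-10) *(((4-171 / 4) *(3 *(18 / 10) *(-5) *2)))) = -1 / 20925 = -0.00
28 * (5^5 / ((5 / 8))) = 140000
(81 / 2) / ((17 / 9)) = 729 / 34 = 21.44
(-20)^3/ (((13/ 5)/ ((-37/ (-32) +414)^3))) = -1465428702578125/ 6656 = -220166571901.76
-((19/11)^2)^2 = -130321/14641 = -8.90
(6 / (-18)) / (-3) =0.11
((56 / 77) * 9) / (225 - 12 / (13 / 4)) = 312 / 10549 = 0.03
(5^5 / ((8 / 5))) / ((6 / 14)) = 109375 / 24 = 4557.29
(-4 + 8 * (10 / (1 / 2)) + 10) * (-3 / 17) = -498 / 17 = -29.29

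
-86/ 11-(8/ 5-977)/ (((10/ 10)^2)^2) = 53217/ 55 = 967.58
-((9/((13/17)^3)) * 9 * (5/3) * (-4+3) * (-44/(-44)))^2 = -439907195025/4826809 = -91138.31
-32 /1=-32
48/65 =0.74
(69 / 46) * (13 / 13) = 3 / 2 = 1.50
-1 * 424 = -424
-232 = -232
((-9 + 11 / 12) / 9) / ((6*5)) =-97 / 3240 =-0.03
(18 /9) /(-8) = -1 /4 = -0.25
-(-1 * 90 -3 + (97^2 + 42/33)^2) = -10714929916/121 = -88553139.80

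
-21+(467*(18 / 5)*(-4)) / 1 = -33729 / 5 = -6745.80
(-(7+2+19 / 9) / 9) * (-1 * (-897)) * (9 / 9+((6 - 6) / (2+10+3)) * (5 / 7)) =-29900 / 27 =-1107.41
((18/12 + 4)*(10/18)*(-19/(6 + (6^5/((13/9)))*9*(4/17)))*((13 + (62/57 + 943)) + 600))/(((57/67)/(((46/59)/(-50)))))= 166243830467/1144433103750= 0.15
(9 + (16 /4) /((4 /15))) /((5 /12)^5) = 5971968 /3125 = 1911.03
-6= -6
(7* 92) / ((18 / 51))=5474 / 3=1824.67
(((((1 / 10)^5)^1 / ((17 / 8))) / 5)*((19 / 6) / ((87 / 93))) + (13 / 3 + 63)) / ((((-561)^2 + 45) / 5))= 4149416863 / 3879490950000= 0.00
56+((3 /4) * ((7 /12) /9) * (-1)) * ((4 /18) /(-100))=3628807 /64800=56.00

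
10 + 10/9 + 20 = 280/9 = 31.11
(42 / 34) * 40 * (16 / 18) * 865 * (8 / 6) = 7750400 / 153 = 50656.21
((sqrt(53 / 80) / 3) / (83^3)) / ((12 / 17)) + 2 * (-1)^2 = 17 * sqrt(265) / 411686640 + 2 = 2.00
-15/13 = -1.15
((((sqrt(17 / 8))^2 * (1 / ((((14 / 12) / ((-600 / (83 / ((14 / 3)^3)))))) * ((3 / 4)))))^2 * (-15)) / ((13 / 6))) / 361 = -17763558400000 / 290970693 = -61049.30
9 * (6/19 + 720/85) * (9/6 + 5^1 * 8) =1059993/323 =3281.71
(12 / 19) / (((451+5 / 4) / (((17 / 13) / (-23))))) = -272 / 3425643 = -0.00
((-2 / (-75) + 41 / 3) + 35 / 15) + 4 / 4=17.03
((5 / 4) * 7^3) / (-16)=-1715 / 64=-26.80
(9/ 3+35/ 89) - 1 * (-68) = 71.39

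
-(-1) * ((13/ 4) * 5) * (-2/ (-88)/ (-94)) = -65/ 16544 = -0.00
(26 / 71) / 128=13 / 4544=0.00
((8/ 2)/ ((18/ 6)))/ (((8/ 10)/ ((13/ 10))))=2.17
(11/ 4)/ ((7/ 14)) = 11/ 2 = 5.50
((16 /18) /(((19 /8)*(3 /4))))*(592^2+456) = 89835520 /513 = 175117.97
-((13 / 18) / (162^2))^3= -2197 / 105416259632460288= -0.00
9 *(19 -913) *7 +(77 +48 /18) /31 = -5237707 /93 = -56319.43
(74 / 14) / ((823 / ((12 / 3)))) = 148 / 5761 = 0.03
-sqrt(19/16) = -sqrt(19)/4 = -1.09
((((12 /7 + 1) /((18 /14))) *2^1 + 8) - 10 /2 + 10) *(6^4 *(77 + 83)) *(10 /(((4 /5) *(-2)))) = -22320000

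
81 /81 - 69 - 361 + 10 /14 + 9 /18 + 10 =-5849 /14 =-417.79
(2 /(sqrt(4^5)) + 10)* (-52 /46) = -91 /8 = -11.38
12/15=4/5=0.80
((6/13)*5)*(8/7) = 240/91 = 2.64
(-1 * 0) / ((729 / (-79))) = 0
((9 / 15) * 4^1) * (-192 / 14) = -1152 / 35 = -32.91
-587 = -587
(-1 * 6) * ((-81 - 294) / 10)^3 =1265625 / 4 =316406.25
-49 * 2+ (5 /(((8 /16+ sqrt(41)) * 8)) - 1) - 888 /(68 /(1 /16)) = -2212895 /22168+ 5 * sqrt(41) /326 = -99.73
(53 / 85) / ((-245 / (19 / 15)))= -1007 / 312375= -0.00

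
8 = 8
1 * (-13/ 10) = -13/ 10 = -1.30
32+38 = 70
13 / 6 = 2.17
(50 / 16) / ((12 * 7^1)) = 25 / 672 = 0.04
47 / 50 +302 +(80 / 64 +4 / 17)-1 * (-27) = 563423 / 1700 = 331.43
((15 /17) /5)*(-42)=-126 /17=-7.41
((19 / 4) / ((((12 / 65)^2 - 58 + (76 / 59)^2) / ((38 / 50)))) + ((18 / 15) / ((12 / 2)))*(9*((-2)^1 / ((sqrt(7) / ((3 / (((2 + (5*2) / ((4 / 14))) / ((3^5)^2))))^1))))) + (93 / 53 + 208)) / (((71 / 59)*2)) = -2619.63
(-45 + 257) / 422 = 106 / 211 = 0.50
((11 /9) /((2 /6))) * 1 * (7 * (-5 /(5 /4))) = -308 /3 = -102.67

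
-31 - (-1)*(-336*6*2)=-4063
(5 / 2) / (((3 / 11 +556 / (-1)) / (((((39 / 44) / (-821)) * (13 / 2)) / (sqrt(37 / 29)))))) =2535 * sqrt(1073) / 2971113616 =0.00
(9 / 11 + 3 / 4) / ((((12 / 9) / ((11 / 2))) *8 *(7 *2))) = 207 / 3584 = 0.06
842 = 842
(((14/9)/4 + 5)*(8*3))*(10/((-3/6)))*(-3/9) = 7760/9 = 862.22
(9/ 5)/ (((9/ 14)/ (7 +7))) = 196/ 5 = 39.20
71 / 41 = 1.73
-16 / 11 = -1.45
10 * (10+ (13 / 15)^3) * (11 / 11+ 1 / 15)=1150304 / 10125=113.61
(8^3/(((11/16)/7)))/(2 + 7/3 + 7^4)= 10752/4961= 2.17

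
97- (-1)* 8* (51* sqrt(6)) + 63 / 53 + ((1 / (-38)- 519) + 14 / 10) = 579.95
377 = 377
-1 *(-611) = 611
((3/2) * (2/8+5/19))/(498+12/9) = 351/227696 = 0.00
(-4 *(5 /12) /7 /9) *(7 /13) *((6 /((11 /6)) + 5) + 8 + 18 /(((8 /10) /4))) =-5845 /3861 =-1.51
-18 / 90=-0.20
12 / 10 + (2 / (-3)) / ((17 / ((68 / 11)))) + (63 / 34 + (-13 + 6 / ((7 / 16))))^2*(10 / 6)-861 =-7935516833 / 9346260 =-849.06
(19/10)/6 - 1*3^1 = -161/60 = -2.68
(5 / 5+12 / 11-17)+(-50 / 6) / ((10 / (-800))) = 21508 / 33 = 651.76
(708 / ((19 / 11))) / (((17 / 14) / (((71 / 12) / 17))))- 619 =-2753823 / 5491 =-501.52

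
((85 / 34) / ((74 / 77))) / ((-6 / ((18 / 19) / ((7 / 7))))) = -1155 / 2812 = -0.41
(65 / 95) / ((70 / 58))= 377 / 665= 0.57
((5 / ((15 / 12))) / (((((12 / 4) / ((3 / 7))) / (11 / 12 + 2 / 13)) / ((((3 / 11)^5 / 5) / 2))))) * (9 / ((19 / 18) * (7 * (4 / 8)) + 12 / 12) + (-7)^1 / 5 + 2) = 28771929 / 123840166450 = 0.00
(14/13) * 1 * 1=14/13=1.08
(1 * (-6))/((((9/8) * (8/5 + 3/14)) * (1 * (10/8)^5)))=-229376/238125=-0.96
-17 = -17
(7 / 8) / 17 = 7 / 136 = 0.05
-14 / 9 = -1.56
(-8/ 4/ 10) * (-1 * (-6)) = -6/ 5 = -1.20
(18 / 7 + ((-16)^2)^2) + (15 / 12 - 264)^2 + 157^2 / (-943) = 14210632273 / 105616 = 134550.00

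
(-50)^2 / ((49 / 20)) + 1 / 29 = 1450049 / 1421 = 1020.44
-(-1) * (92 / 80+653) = 13083 / 20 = 654.15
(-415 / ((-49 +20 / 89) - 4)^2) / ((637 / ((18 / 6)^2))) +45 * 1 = 45.00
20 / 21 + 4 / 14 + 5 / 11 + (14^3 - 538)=509977 / 231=2207.69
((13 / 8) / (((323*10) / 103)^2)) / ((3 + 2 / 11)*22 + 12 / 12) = 137917 / 5925887200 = 0.00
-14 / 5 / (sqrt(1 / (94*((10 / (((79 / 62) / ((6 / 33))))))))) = -56*sqrt(6330665) / 4345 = -32.43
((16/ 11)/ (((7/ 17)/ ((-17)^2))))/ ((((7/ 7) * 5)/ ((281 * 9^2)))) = 1789196688/ 385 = 4647264.12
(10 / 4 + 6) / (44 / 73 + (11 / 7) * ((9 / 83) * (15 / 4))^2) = 478757944 / 48583667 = 9.85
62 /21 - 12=-190 /21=-9.05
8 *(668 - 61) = 4856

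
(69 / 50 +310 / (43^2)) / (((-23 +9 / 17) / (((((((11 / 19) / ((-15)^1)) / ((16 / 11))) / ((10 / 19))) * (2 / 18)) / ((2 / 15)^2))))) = 0.02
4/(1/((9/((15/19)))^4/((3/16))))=225194688/625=360311.50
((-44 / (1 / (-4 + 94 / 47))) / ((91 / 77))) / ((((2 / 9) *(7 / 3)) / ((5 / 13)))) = 65340 / 1183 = 55.23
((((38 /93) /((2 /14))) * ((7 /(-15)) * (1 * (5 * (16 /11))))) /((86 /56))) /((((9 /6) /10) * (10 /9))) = -1668352 /43989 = -37.93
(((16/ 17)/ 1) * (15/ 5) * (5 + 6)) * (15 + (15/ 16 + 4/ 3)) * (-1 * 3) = -27357/ 17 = -1609.24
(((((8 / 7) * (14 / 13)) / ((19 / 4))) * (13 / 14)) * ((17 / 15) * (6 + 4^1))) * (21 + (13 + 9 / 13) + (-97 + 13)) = -697408 / 5187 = -134.45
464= 464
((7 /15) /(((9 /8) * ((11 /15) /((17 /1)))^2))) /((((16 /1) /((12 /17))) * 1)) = 1190 /121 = 9.83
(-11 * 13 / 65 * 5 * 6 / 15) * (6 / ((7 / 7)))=-132 / 5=-26.40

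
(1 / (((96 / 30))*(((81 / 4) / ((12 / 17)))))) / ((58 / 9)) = 5 / 2958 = 0.00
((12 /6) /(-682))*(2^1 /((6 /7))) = -7 /1023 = -0.01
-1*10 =-10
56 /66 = 28 /33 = 0.85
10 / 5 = 2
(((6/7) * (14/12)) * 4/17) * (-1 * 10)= -40/17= -2.35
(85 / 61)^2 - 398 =-1473733 / 3721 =-396.06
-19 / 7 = -2.71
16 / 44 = 4 / 11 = 0.36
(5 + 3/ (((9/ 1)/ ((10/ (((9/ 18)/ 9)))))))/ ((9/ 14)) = 910/ 9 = 101.11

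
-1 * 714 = -714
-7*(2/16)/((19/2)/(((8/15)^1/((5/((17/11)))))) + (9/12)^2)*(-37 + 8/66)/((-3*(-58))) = 144823/45442188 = 0.00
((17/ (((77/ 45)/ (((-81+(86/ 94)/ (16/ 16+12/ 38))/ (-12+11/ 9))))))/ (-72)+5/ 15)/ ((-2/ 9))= 3.13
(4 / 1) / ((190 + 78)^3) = 1 / 4812208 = 0.00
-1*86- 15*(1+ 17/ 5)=-152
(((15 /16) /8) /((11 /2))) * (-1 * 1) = -15 /704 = -0.02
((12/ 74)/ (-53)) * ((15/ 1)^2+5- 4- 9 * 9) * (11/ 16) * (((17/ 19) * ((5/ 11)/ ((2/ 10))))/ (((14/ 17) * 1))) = -3142875/ 4173008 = -0.75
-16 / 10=-8 / 5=-1.60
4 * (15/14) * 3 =12.86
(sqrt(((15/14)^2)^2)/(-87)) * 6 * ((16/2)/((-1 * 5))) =180/1421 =0.13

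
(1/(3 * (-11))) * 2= -0.06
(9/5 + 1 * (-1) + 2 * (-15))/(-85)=146/425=0.34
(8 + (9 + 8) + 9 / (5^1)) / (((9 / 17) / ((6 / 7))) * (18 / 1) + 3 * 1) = 1139 / 600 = 1.90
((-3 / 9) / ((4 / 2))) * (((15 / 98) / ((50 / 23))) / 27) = -23 / 52920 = -0.00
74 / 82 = 37 / 41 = 0.90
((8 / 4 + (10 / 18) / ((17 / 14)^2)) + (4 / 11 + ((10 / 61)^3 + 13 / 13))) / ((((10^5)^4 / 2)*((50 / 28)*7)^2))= 24319436677 / 50735573367187500000000000000000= 0.00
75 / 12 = 25 / 4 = 6.25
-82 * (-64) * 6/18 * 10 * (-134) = -7032320/3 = -2344106.67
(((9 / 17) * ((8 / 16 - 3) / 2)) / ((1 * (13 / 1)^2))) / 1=-45 / 11492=-0.00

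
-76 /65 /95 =-4 /325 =-0.01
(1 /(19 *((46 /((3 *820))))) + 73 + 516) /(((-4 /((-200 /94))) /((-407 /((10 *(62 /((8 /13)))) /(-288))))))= 303147535680 /8277217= 36624.33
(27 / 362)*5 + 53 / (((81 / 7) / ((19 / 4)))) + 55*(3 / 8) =5014543 / 117288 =42.75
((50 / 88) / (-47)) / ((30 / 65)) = -325 / 12408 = -0.03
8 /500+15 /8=1891 /1000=1.89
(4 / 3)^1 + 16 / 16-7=-14 / 3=-4.67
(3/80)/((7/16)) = 3/35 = 0.09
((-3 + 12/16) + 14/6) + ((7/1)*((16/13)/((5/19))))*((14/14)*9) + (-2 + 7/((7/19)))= 243149/780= 311.73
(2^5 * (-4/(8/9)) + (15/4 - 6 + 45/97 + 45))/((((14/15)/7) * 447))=-195525/115624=-1.69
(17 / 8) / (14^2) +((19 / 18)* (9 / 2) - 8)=-5079 / 1568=-3.24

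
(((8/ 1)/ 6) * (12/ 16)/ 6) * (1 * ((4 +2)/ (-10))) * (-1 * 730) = 73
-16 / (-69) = 16 / 69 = 0.23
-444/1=-444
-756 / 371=-108 / 53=-2.04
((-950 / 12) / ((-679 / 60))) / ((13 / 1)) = 4750 / 8827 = 0.54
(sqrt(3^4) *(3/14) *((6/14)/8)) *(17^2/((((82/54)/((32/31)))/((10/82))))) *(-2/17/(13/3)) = -0.07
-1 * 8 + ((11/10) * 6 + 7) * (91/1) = 6148/5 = 1229.60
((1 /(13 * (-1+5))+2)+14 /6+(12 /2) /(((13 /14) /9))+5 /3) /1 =3337 /52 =64.17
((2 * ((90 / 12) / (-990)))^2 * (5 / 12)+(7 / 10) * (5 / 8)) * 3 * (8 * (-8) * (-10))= 914960 / 1089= 840.18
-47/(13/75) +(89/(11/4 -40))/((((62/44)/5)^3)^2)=-8664923428853225/1719094630097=-5040.40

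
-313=-313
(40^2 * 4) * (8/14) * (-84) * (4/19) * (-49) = 60211200/19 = 3169010.53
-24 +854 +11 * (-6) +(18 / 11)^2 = 92768 / 121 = 766.68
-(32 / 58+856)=-24840 / 29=-856.55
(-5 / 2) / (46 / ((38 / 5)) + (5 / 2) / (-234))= -4446 / 10745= -0.41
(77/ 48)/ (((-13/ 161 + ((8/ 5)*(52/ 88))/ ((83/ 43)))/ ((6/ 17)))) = 56592305/ 40888536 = 1.38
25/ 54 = 0.46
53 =53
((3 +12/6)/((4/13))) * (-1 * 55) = -3575/4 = -893.75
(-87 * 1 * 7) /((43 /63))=-38367 /43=-892.26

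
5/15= 1/3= 0.33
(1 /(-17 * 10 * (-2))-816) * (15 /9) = -277439 /204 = -1360.00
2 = 2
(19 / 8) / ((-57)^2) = 1 / 1368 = 0.00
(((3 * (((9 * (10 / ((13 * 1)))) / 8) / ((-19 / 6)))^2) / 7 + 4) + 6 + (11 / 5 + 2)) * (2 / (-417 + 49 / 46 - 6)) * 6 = -16775178846 / 41444328835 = -0.40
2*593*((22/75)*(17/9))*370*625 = 4102967000/27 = 151961740.74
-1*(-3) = 3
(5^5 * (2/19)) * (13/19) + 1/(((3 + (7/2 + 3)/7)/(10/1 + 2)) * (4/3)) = 4514236/19855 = 227.36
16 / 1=16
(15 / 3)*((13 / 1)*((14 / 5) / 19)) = 182 / 19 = 9.58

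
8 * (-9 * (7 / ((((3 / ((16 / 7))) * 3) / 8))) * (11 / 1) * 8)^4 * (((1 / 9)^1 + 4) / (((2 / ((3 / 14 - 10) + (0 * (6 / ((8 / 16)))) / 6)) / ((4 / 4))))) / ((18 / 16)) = -1305608115896937611264 / 567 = -2302659816396715363.78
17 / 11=1.55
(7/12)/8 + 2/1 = 199/96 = 2.07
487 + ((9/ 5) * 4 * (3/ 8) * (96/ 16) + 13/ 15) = 7561/ 15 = 504.07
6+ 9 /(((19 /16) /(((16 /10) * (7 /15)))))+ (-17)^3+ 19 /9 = -20944208 /4275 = -4899.23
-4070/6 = -2035/3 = -678.33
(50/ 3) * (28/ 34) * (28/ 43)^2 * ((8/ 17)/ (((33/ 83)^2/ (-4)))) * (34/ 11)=-241963724800/ 1129607721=-214.20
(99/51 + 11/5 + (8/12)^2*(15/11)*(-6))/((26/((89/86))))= 10502/522665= 0.02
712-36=676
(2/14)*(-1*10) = -10/7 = -1.43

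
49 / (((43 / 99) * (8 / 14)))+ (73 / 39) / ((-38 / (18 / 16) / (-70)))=201.30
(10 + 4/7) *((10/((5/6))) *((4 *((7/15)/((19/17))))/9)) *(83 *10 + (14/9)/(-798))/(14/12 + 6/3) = 17140561984/2777895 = 6170.34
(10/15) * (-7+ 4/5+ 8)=6/5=1.20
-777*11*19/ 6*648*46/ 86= -403384212/ 43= -9381028.19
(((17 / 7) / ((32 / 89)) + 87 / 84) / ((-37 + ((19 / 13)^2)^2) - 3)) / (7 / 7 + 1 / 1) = -49838945 / 453429312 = -0.11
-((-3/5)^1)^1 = 3/5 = 0.60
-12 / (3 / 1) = -4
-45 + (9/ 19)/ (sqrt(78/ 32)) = -44.70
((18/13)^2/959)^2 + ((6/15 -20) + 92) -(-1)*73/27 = 266321218838459/3546046220535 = 75.10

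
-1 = -1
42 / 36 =7 / 6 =1.17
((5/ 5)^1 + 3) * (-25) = -100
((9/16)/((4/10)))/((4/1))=45/128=0.35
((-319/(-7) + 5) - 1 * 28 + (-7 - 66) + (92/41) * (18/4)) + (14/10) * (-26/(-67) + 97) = 1846220/19229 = 96.01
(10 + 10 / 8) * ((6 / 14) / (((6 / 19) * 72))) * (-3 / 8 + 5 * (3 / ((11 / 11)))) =11115 / 3584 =3.10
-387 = -387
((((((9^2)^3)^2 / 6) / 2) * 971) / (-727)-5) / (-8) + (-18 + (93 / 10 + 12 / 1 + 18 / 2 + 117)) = 457065148317961 / 116320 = 3929377134.78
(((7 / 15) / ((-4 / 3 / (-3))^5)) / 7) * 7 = 137781 / 5120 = 26.91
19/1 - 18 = 1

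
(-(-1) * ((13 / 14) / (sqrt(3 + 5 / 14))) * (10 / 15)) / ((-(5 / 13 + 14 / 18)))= -0.29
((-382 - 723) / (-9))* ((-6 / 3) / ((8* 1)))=-1105 / 36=-30.69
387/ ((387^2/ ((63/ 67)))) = 7/ 2881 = 0.00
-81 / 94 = -0.86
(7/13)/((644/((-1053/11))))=-81/1012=-0.08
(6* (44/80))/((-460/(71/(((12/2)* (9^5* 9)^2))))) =-781/2598351735625200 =-0.00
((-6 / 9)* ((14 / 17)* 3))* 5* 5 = -700 / 17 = -41.18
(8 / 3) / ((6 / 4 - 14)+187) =16 / 1047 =0.02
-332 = -332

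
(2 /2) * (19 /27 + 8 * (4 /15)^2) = 859 /675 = 1.27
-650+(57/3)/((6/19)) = -3539/6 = -589.83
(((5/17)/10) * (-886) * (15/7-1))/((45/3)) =-3544/1785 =-1.99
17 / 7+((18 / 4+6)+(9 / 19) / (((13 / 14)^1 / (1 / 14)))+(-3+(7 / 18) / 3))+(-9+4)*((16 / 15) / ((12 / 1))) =450500 / 46683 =9.65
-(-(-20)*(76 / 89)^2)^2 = -212.69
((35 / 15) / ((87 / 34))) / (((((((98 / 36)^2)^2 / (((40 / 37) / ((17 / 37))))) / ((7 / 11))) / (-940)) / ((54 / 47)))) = -1007769600 / 37530031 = -26.85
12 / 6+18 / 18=3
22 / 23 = 0.96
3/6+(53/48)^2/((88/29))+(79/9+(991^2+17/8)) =22124586701/22528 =982092.80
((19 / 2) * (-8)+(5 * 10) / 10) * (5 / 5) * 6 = -426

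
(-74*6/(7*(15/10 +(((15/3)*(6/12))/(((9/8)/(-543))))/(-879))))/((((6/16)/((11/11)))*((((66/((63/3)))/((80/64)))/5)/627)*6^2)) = -2039.26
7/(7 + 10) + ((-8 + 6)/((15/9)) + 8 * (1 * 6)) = 4013/85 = 47.21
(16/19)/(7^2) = 16/931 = 0.02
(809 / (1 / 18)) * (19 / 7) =276678 / 7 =39525.43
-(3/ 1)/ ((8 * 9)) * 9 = -3/ 8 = -0.38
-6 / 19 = -0.32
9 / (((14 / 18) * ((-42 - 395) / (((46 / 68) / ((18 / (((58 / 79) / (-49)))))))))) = 0.00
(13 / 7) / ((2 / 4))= 26 / 7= 3.71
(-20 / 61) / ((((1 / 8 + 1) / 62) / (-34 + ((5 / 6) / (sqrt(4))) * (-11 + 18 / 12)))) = 1129640 / 1647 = 685.88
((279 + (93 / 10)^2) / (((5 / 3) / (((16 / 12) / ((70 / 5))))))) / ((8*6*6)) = 4061 / 56000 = 0.07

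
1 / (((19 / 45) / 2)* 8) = 45 / 76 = 0.59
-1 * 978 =-978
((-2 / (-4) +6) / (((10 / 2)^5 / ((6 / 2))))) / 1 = 39 / 6250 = 0.01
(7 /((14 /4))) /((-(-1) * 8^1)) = 0.25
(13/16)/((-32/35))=-455/512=-0.89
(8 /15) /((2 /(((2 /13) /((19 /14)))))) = 112 /3705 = 0.03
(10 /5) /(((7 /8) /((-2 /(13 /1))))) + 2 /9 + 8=6446 /819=7.87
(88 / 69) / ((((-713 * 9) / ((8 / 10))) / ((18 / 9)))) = -704 / 2213865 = -0.00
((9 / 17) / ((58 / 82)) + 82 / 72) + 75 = 1364597 / 17748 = 76.89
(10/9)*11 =110/9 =12.22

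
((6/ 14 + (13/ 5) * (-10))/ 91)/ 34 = -179/ 21658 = -0.01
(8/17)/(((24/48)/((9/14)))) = 72/119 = 0.61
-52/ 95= -0.55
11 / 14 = 0.79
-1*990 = -990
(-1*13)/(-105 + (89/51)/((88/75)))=19448/154855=0.13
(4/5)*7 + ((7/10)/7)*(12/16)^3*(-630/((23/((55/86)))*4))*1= 13710529/2531840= 5.42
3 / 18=1 / 6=0.17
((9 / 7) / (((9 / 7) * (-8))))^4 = 1 / 4096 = 0.00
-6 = -6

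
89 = 89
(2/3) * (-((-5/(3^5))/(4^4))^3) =125/361102068154368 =0.00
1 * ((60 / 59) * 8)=480 / 59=8.14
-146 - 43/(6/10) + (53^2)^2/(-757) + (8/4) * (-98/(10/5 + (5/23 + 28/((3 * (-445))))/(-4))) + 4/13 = -75982871405992/7073976507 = -10741.18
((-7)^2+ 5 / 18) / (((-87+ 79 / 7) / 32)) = -49672 / 2385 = -20.83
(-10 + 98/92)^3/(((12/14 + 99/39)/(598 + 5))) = -1269880678521/10025608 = -126663.71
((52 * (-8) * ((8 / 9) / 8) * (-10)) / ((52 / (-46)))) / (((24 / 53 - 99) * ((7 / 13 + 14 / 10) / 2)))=12677600 / 2961441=4.28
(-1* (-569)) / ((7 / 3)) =1707 / 7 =243.86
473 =473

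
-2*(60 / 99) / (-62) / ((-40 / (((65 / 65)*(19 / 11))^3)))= -6859 / 2723226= -0.00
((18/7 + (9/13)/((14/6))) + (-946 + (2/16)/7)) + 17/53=-36376735/38584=-942.79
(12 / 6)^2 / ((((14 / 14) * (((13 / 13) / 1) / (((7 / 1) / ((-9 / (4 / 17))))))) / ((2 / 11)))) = -224 / 1683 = -0.13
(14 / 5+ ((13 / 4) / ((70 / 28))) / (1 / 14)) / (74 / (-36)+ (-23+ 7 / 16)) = -3024 / 3545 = -0.85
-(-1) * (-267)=-267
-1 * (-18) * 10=180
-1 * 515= -515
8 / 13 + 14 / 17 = 318 / 221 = 1.44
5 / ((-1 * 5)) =-1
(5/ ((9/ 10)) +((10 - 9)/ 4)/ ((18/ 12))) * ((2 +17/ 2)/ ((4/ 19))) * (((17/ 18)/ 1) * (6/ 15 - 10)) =-232883/ 90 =-2587.59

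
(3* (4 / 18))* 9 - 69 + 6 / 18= -188 / 3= -62.67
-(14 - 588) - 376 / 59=33490 / 59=567.63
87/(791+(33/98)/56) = 477456/4341041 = 0.11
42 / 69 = 14 / 23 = 0.61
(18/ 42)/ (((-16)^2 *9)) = 1/ 5376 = 0.00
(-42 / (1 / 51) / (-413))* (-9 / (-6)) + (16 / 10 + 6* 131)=234637 / 295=795.38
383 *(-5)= -1915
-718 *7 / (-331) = 5026 / 331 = 15.18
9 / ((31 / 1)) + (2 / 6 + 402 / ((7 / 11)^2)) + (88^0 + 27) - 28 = 4526548 / 4557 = 993.32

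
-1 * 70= -70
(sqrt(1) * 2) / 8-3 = -11 / 4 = -2.75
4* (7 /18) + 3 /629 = 8833 /5661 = 1.56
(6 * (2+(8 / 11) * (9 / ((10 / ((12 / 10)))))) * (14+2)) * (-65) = -955968 / 55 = -17381.24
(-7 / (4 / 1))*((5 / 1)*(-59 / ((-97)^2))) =2065 / 37636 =0.05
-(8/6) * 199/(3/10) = -7960/9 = -884.44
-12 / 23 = -0.52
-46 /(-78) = 23 /39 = 0.59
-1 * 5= -5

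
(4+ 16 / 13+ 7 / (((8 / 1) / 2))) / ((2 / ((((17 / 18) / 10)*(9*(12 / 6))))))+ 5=11371 / 1040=10.93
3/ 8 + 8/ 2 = 35/ 8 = 4.38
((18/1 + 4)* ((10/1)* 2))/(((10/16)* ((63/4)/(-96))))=-90112/21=-4291.05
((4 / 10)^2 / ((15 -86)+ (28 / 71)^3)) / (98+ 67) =-1431644 / 104732632125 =-0.00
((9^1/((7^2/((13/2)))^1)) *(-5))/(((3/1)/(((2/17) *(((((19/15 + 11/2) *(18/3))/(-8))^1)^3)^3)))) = 465943082217798270813/891289600000000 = 522774.06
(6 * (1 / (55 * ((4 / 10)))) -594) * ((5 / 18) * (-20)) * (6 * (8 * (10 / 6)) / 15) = 1741600 / 99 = 17591.92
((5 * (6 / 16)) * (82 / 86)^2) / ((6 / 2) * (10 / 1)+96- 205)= -25215 / 1168568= -0.02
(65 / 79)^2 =4225 / 6241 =0.68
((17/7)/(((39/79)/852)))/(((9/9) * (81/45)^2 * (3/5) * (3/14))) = 95353000/9477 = 10061.52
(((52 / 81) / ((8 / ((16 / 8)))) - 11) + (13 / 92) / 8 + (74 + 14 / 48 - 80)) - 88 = -6231671 / 59616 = -104.53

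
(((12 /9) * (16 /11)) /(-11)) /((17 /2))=-128 /6171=-0.02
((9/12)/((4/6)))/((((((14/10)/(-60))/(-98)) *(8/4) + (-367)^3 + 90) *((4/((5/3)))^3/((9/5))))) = -39375/13286991782272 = -0.00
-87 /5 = -17.40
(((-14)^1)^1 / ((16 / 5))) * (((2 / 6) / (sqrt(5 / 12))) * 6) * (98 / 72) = -343 * sqrt(15) / 72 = -18.45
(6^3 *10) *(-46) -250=-99610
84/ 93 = 0.90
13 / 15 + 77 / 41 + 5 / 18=11153 / 3690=3.02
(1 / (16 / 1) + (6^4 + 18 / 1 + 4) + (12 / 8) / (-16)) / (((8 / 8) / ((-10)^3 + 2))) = -21045325 / 16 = -1315332.81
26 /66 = 13 /33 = 0.39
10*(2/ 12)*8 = 40/ 3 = 13.33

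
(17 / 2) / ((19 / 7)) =119 / 38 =3.13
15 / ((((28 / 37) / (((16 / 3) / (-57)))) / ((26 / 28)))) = -4810 / 2793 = -1.72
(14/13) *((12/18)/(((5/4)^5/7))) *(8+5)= 200704/9375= 21.41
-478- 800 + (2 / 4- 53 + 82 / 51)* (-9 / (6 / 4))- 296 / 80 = -165979 / 170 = -976.35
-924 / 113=-8.18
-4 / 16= -1 / 4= -0.25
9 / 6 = 1.50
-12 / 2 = -6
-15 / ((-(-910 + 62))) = -15 / 848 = -0.02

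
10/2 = 5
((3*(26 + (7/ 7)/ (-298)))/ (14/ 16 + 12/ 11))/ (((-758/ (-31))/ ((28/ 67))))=443810136/ 654555361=0.68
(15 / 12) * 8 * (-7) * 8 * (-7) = 3920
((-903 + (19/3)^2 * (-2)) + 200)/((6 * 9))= -7049/486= -14.50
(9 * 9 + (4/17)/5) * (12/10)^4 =8928144/53125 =168.06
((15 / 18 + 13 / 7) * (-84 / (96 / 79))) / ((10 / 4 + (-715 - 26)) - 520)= 8927 / 60408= 0.15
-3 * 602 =-1806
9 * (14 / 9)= 14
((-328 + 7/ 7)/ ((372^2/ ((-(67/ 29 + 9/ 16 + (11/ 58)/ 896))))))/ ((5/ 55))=59673031/ 799059968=0.07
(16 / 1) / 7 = 16 / 7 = 2.29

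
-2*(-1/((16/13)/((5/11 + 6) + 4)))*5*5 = 424.72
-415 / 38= -10.92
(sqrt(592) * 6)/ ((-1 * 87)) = -8 * sqrt(37)/ 29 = -1.68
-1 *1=-1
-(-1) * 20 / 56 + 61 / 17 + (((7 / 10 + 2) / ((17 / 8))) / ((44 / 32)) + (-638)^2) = 5328269701 / 13090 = 407048.87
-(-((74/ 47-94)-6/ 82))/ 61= -178245/ 117547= -1.52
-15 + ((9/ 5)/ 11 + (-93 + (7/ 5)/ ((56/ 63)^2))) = -373347/ 3520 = -106.06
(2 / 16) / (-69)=-1 / 552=-0.00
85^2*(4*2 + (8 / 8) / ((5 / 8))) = 69360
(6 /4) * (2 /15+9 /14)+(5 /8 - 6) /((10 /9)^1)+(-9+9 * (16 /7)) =4423 /560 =7.90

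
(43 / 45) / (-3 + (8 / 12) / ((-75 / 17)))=-215 / 709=-0.30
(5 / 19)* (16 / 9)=80 / 171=0.47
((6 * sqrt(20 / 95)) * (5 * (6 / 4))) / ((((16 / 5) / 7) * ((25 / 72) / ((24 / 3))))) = 4536 * sqrt(19) / 19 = 1040.63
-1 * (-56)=56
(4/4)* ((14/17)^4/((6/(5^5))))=60025000/250563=239.56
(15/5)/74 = 3/74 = 0.04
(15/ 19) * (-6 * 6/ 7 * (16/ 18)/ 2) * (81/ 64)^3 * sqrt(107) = -37.84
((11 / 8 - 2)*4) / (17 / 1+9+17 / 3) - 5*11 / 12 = -1063 / 228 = -4.66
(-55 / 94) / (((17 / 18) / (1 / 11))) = -45 / 799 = -0.06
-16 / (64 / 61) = -61 / 4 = -15.25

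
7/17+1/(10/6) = 86/85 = 1.01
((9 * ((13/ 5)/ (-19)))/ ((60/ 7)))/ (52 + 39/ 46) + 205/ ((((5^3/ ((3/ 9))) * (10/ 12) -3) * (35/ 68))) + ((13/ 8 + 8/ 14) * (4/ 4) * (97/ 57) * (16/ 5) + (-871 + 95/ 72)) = -23732913944809/ 27711268200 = -856.44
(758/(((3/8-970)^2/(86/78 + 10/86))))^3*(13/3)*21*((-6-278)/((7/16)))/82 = -2215126538771122884857298944/3240428482852074357677326076074569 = -0.00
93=93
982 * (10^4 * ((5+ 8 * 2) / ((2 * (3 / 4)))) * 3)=412440000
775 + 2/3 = 2327/3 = 775.67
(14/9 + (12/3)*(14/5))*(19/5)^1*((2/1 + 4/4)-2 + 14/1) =10906/15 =727.07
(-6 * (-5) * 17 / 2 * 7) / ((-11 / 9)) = -1460.45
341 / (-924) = -31 / 84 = -0.37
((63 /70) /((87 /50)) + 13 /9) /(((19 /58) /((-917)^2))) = 861070336 /171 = 5035499.04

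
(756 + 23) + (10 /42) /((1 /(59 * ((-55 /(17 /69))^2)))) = 1417775042 /2023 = 700828.00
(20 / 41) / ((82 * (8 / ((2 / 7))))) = 5 / 23534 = 0.00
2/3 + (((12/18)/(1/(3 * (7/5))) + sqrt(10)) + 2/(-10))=sqrt(10) + 49/15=6.43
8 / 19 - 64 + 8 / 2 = -1132 / 19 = -59.58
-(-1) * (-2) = -2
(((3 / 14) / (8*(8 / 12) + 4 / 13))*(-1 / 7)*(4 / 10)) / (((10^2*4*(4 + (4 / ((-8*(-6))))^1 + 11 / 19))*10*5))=-0.00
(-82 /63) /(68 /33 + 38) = -451 /13881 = -0.03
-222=-222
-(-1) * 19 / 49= 19 / 49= 0.39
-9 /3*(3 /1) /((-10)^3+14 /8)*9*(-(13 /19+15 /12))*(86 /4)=-3.37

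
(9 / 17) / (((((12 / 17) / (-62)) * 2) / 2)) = -93 / 2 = -46.50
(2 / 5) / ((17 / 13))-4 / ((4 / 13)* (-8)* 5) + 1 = 1109 / 680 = 1.63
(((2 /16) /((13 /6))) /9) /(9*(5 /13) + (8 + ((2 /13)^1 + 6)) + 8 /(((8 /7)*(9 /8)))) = 0.00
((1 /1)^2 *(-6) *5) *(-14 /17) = 24.71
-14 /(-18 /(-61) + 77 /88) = -6832 /571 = -11.96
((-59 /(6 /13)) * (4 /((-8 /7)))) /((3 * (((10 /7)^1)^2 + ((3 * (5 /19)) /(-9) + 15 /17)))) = 52.60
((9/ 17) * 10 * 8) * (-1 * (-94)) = 67680/ 17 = 3981.18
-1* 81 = -81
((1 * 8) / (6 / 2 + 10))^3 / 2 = 256 / 2197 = 0.12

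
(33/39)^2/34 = 121/5746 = 0.02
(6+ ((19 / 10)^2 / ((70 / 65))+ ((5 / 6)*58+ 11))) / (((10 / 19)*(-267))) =-5481101 / 11214000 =-0.49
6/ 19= 0.32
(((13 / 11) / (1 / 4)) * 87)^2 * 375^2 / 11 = 2878112250000 / 1331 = 2162368332.08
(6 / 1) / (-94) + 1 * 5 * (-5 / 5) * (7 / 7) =-238 / 47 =-5.06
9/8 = 1.12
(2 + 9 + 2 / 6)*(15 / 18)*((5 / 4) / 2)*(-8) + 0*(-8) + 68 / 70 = -14569 / 315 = -46.25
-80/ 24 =-10/ 3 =-3.33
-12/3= -4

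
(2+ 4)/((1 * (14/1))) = 3/7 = 0.43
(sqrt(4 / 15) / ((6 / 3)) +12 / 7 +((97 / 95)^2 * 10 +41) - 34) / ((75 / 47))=47 * sqrt(15) / 1125 +11366057 / 947625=12.16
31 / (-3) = -31 / 3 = -10.33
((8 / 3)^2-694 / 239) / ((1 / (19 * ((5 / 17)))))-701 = -24773717 / 36567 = -677.49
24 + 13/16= 24.81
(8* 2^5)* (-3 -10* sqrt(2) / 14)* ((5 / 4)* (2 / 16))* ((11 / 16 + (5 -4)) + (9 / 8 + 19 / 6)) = -1435 / 2 -1025* sqrt(2) / 6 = -959.09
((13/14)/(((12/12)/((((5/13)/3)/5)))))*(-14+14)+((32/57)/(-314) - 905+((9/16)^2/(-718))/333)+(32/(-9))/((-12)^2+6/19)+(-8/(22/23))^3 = -496458537587027926199/333178836067072512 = -1490.07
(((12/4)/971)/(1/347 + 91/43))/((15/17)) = 14921/9030300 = 0.00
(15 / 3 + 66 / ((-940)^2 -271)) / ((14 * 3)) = 1472237 / 12366606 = 0.12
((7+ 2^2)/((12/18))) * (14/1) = 231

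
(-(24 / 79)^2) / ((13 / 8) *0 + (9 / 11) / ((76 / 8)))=-6688 / 6241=-1.07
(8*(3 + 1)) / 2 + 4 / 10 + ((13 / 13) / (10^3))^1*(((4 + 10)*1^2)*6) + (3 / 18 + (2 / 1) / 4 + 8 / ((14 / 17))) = 141041 / 5250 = 26.86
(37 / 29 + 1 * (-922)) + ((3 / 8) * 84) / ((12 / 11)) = -206909 / 232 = -891.85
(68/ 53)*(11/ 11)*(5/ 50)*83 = 2822/ 265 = 10.65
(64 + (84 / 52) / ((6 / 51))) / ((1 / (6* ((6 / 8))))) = 18189 / 52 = 349.79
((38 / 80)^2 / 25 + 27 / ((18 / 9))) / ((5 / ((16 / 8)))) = 540361 / 100000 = 5.40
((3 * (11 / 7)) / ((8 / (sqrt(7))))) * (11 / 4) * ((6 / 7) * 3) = 3267 * sqrt(7) / 784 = 11.03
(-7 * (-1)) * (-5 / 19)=-35 / 19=-1.84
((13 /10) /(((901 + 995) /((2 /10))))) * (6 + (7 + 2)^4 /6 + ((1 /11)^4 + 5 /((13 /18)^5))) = 12230638081253 /79283439549600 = 0.15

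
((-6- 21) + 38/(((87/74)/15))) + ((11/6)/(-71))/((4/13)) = 22619861/49416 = 457.74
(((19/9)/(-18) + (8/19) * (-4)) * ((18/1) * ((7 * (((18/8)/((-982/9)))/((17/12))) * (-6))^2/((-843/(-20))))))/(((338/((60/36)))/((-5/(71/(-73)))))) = -32533481216250/4463399918820349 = -0.01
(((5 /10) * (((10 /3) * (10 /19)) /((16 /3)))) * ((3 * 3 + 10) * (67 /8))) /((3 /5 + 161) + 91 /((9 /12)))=0.09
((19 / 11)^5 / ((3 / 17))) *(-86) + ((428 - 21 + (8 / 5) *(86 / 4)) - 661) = -18630785684 / 2415765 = -7712.17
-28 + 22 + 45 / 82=-447 / 82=-5.45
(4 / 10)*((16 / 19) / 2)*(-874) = -736 / 5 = -147.20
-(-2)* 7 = 14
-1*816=-816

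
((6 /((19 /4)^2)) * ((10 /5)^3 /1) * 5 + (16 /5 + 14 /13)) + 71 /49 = 16.36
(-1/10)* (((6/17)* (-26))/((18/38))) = 494/255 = 1.94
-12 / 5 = -2.40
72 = 72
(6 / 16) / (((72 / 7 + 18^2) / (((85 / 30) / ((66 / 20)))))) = 119 / 123552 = 0.00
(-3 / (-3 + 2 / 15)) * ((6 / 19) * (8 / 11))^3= 4976640 / 392561147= 0.01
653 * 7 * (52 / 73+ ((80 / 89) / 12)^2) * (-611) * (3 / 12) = -2608710048217 / 5204097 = -501280.06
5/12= 0.42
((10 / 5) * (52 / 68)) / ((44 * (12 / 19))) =0.06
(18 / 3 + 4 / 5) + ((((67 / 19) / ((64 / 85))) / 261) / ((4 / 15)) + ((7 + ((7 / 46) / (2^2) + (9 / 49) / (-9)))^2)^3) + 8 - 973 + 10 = 526029085169063621268413145305497 / 4439420428195334202218250240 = 118490.49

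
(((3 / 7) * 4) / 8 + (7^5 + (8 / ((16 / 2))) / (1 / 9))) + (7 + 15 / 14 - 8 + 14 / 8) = 470905 / 28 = 16818.04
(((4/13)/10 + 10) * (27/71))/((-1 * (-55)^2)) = -17604/13960375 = -0.00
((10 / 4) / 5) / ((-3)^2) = 1 / 18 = 0.06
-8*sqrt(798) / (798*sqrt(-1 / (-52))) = -8*sqrt(10374) / 399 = -2.04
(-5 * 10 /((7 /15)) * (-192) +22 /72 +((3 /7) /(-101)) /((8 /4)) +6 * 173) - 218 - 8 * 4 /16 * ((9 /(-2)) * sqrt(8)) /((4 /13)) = 117 * sqrt(2) /2 +544462363 /25452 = 21474.46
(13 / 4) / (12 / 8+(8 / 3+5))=39 / 110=0.35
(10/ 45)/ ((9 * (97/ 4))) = 8/ 7857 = 0.00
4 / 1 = 4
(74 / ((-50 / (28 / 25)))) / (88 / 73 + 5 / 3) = -6132 / 10625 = -0.58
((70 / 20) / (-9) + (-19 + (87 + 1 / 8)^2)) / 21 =4361113 / 12096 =360.54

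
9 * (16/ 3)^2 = 256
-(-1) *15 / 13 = 15 / 13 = 1.15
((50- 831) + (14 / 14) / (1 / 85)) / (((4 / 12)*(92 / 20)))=-10440 / 23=-453.91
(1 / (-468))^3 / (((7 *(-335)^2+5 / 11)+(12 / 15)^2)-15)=-275 / 22143701559200832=-0.00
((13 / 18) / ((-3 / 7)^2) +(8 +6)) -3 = 2419 / 162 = 14.93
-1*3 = -3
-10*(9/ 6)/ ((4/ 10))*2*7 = -525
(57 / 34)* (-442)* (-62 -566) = 465348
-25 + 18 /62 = -766 /31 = -24.71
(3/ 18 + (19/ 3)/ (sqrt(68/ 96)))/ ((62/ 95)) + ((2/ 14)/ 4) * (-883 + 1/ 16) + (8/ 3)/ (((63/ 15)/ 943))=578.98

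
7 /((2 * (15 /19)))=133 /30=4.43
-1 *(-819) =819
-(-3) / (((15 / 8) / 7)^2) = 3136 / 75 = 41.81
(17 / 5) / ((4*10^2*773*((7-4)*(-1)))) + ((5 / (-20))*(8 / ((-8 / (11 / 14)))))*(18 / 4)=14348753 / 16233000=0.88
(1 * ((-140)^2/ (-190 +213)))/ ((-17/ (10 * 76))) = -14896000/ 391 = -38097.19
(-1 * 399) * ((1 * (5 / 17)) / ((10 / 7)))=-2793 / 34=-82.15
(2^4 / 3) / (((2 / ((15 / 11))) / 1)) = 40 / 11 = 3.64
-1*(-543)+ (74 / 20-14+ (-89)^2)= 84537 / 10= 8453.70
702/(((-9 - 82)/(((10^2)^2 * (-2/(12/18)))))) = 1620000/7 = 231428.57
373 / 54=6.91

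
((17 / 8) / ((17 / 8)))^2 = 1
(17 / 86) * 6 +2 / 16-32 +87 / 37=-360681 / 12728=-28.34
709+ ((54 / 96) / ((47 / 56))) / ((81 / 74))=709.61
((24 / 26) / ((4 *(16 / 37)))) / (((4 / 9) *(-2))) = -999 / 1664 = -0.60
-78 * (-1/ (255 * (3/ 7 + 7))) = 7/ 170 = 0.04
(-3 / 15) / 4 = -1 / 20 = -0.05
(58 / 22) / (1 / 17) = 493 / 11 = 44.82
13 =13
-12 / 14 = -6 / 7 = -0.86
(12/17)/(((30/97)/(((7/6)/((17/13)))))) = 2.04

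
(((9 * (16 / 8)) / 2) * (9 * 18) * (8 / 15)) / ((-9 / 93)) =-40176 / 5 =-8035.20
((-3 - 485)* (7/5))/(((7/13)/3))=-19032/5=-3806.40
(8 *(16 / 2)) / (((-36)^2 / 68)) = 272 / 81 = 3.36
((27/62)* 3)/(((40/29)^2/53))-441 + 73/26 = -518157431/1289600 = -401.80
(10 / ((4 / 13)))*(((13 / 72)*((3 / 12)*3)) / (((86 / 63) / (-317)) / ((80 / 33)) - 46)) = -9375275 / 97994824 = -0.10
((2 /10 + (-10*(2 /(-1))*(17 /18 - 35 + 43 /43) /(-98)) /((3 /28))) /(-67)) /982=-8527 /8882190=-0.00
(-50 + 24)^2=676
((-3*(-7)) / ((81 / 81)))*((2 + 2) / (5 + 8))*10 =840 / 13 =64.62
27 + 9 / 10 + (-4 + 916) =9399 / 10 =939.90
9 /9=1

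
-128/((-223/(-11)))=-1408/223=-6.31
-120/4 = -30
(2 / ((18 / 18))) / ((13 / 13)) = 2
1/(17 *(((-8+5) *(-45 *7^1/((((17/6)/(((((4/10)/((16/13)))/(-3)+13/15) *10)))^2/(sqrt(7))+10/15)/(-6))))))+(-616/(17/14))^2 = 632545562863/2457945 - 34 *sqrt(7)/164336445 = 257347.32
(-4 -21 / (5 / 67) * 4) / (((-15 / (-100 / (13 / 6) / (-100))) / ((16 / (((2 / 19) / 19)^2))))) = 5888424064 / 325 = 18118227.89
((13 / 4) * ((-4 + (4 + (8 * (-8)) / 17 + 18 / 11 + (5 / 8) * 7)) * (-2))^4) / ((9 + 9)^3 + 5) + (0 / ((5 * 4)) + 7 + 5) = 6874346803231873 / 562228327924736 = 12.23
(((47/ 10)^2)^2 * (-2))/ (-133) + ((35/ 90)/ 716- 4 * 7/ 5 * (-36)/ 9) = 15929601983/ 535657500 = 29.74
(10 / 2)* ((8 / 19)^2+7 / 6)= 14555 / 2166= 6.72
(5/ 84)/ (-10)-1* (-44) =7391/ 168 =43.99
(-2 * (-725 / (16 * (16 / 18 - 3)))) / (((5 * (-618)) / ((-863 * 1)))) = -375405 / 31312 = -11.99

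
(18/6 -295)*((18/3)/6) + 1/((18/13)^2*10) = -945911/3240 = -291.95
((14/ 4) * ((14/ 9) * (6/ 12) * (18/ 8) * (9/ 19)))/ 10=441/ 1520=0.29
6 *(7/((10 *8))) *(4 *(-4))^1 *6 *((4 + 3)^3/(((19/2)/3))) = -518616/95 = -5459.12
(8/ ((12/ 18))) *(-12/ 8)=-18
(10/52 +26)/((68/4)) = 1.54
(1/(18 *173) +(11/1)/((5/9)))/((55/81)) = 2774619/95150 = 29.16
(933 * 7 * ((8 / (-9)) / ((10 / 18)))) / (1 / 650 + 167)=-6792240 / 108551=-62.57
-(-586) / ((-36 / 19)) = -5567 / 18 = -309.28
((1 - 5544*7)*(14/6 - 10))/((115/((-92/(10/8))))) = -14280976/75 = -190413.01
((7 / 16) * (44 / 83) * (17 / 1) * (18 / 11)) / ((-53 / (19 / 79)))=-20349 / 695042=-0.03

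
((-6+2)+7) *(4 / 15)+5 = 29 / 5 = 5.80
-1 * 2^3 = -8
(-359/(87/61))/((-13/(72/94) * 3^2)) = 87596/53157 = 1.65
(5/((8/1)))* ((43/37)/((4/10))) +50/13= 43575/7696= 5.66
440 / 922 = 0.48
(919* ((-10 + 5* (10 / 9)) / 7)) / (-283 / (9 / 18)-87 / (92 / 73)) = 3381920 / 3680649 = 0.92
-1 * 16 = -16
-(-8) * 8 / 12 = 16 / 3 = 5.33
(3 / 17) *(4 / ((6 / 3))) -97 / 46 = -1373 / 782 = -1.76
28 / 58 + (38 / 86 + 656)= 656.92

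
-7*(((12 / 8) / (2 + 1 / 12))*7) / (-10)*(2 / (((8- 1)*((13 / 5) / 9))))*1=3.49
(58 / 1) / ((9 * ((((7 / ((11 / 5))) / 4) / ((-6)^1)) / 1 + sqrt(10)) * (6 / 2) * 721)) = 5104 / 128989269 + 449152 * sqrt(10) / 1504874805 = 0.00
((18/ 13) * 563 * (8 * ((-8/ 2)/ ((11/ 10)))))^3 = -11662308417104.49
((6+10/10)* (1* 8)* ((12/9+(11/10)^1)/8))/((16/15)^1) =511/32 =15.97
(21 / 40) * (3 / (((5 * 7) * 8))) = 9 / 1600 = 0.01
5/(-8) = -5/8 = -0.62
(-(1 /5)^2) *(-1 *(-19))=-19 /25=-0.76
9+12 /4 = 12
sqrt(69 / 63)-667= -667+sqrt(483) / 21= -665.95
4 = 4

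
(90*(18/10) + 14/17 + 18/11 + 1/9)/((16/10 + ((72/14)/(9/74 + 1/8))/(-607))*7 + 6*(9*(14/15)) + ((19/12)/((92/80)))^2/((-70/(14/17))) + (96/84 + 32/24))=227233680414545/88111240717357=2.58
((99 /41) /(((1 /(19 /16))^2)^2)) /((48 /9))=38705337 /42991616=0.90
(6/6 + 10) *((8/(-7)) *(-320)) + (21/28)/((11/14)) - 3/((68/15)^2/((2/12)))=2865322883/712096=4023.79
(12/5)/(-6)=-2/5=-0.40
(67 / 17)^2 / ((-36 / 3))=-4489 / 3468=-1.29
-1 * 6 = -6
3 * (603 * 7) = 12663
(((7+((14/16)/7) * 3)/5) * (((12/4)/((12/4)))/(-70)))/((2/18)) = -531/2800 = -0.19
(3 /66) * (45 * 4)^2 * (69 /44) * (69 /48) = 3213675 /968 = 3319.91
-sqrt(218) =-14.76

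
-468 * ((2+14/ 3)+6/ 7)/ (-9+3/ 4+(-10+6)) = 98592/ 343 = 287.44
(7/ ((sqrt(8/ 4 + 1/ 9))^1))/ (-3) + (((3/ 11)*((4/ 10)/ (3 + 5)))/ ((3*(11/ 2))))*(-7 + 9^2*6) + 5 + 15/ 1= 24679/ 1210 - 7*sqrt(19)/ 19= 18.79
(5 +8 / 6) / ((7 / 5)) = 95 / 21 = 4.52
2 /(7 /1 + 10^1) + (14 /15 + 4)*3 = 1268 /85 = 14.92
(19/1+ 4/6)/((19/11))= 649/57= 11.39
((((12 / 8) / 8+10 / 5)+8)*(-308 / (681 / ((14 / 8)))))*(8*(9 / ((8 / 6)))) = -790713 / 1816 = -435.41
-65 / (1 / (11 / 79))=-715 / 79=-9.05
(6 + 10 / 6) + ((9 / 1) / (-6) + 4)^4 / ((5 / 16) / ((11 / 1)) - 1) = -5564 / 171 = -32.54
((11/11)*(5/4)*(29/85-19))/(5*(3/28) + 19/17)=-11102/787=-14.11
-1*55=-55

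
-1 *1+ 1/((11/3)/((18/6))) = -2/11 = -0.18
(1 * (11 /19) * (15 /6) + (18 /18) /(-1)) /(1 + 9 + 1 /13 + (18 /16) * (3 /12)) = 3536 /81871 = 0.04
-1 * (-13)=13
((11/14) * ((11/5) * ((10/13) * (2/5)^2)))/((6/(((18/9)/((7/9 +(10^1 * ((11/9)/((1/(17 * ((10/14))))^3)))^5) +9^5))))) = 1615285233889310907/114306435266364966070879001156303905418450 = 0.00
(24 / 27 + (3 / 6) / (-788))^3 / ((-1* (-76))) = 1999899757799 / 216875133794304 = 0.01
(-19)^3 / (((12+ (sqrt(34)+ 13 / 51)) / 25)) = -5465765625 / 302191+ 446006475*sqrt(34) / 302191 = -9481.17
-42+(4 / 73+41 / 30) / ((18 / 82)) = -700187 / 19710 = -35.52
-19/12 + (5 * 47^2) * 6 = 795221/12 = 66268.42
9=9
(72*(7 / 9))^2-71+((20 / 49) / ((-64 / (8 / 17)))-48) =5026317 / 1666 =3017.00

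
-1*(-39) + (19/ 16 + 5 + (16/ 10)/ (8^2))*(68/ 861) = 97147/ 2460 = 39.49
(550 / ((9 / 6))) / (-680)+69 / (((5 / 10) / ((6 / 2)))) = 42173 / 102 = 413.46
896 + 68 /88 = 19729 /22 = 896.77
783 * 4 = 3132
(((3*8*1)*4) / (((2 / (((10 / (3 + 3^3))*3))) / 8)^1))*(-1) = -384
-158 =-158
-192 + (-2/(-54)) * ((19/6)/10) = -311021/1620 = -191.99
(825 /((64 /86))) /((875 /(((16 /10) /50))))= 1419 /35000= 0.04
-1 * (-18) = 18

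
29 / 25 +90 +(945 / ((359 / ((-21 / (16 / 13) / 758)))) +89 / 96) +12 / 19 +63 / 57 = 290875904003 / 3102190800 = 93.76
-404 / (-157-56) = 404 / 213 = 1.90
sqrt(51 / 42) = sqrt(238) / 14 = 1.10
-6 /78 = -1 /13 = -0.08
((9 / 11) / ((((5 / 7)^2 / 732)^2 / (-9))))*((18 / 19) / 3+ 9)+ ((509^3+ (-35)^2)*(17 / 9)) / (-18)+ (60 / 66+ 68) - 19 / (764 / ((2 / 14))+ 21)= -326205366051576016 / 2103976875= -155042277.28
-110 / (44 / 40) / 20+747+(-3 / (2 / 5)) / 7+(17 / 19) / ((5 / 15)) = 197801 / 266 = 743.61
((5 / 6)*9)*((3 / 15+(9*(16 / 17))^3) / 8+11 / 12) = 45344929 / 78608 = 576.85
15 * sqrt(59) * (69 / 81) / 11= 115 * sqrt(59) / 99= 8.92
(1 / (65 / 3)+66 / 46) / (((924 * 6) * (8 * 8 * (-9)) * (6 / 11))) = -41 / 48222720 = -0.00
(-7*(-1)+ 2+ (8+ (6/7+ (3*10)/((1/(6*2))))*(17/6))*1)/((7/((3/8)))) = 5457/98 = 55.68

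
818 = 818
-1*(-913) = 913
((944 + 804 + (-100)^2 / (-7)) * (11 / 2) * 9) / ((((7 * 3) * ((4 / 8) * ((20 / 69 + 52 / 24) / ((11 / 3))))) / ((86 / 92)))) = 11633908 / 5537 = 2101.12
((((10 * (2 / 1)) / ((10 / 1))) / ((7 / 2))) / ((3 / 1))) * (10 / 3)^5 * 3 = 400000 / 1701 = 235.16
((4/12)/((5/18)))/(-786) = -1/655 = -0.00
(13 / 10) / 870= 13 / 8700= 0.00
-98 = -98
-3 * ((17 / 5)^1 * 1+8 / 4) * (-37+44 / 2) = 243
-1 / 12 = -0.08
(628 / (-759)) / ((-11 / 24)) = 5024 / 2783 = 1.81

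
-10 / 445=-2 / 89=-0.02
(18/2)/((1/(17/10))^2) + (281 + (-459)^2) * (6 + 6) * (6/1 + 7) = 3291009801/100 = 32910098.01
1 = 1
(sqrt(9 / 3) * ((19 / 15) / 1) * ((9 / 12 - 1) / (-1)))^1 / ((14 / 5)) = 19 * sqrt(3) / 168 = 0.20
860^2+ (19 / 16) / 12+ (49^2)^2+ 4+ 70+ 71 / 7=8742028165 / 1344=6504485.24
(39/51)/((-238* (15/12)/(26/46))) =-338/232645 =-0.00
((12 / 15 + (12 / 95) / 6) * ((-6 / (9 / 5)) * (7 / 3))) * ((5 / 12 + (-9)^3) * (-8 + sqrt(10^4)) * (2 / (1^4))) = 146392792 / 171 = 856098.20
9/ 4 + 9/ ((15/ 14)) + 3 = 273/ 20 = 13.65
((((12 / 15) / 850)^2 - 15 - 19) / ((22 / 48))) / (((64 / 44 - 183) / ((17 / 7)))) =3684749904 / 3713171875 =0.99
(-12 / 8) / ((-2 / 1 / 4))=3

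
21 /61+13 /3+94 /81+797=3966823 /4941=802.84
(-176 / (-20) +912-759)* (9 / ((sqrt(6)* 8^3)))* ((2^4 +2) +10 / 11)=31551* sqrt(6) / 3520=21.96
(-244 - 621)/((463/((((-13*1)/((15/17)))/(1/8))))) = 305864/1389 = 220.20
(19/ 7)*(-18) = -342/ 7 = -48.86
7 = 7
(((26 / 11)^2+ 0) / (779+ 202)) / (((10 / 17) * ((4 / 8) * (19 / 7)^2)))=563108 / 214255305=0.00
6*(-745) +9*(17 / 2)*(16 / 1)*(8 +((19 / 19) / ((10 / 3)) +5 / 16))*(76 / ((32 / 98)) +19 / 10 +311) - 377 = 1149446321 / 200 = 5747231.60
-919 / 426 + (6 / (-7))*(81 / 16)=-77491 / 11928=-6.50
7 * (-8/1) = -56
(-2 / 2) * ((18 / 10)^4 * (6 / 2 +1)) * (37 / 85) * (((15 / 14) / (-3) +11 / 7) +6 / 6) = -15050934 / 371875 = -40.47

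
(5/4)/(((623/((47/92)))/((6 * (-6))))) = -2115/57316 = -0.04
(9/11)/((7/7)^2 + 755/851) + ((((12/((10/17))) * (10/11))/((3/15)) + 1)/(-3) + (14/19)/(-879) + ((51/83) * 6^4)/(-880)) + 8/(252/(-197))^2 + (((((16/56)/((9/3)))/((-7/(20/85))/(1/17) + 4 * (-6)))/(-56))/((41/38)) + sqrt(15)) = -188765825588676814876/7036771695541402815 + sqrt(15) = -22.95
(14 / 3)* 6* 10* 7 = 1960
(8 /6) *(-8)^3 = -2048 /3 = -682.67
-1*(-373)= 373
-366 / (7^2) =-366 / 49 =-7.47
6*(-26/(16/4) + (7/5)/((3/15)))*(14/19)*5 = 11.05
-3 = -3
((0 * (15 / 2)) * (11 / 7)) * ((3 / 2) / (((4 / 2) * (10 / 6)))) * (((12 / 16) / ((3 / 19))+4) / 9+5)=0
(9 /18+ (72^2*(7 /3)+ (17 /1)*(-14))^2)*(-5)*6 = -4218364935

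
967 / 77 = 12.56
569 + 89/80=45609/80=570.11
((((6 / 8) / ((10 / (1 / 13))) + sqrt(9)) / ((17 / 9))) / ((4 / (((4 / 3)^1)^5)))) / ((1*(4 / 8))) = 3.35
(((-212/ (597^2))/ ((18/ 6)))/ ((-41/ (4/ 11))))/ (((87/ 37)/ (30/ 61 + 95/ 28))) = 52044940/ 17914041934173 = 0.00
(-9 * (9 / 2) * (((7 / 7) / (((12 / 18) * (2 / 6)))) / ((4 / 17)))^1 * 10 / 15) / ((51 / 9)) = -729 / 8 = -91.12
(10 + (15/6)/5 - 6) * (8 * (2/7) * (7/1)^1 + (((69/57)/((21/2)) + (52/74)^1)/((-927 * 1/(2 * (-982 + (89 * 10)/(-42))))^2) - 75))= -308645955615857/1243254854646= -248.26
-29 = -29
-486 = -486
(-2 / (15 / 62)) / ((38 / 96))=-1984 / 95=-20.88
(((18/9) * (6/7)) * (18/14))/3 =36/49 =0.73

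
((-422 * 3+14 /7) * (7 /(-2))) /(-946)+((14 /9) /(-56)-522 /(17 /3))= -28027633 /289476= -96.82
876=876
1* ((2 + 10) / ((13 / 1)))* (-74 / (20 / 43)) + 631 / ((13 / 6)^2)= -10518 / 845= -12.45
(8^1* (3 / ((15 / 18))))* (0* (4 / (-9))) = 0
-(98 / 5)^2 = -9604 / 25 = -384.16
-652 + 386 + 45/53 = -14053/53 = -265.15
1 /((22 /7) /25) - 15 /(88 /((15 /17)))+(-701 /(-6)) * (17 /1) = 8948941 /4488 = 1993.97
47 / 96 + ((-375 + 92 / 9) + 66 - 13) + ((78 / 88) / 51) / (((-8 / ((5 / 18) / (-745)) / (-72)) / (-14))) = -2497939261 / 8024544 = -311.29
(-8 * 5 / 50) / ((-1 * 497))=4 / 2485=0.00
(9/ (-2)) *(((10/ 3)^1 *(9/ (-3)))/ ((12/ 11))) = 41.25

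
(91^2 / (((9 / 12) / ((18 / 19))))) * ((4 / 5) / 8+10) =10036572 / 95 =105648.13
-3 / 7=-0.43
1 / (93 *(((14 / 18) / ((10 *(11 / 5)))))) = 66 / 217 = 0.30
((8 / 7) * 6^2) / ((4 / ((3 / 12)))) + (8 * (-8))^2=28690 / 7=4098.57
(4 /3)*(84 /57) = 112 /57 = 1.96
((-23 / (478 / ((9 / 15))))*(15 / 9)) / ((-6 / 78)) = 299 / 478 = 0.63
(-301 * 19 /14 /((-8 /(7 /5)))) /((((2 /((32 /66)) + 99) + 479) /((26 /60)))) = 74347 /1397100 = 0.05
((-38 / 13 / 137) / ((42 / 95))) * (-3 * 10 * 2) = 36100 / 12467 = 2.90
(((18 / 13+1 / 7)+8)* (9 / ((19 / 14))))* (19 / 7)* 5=78030 / 91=857.47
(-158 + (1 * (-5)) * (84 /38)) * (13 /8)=-10439 /38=-274.71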